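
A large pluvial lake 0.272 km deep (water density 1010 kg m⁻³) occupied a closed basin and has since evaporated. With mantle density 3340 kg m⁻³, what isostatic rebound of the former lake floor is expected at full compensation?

0.0823 km

u = d ρ_w/ρ_m = 0.272 km × 1010/3340 = 0.0823 km.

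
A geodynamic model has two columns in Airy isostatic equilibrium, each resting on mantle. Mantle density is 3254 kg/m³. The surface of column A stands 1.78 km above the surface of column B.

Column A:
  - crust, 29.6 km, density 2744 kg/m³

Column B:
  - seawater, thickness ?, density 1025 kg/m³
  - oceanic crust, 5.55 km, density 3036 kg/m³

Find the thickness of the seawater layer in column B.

Take the compensation level at the base of the deeper column (depth z_c below the surface of column A) and equate Σ ρ_i t_i down to z_c; mantle fills any gap and the z_c terms cancel.
Column A: 29.6×2744 + (z_c − 29.6)×3254
Column B: 1.78×0 + x×1025 + 5.55×3036 + (z_c − 1.78 − 5.55 − x)×3254
The z_c×3254 term appears on both sides and cancels. Collect the known terms of each column as K = Σ(ρt)_known − 3254 × (depth of known layers): K_A = 81222.4 − 3254×29.6 = −15096; K_B = 16849.8 − 3254×(1.78 + 5.55) = −7002.02.
Balance: K_A = K_B − x×(3254 − 1025), so x = (K_B − K_A)/(3254 − 1025) = 8093.98/2229 = 3.63 km.

3.63 km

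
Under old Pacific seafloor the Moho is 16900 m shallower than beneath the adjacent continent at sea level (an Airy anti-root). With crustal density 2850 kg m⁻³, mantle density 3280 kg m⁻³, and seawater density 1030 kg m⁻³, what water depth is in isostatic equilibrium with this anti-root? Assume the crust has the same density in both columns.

3990 m

Replacing a thickness d of crust by seawater at the top must be balanced by replacing crust with mantle at the base: d (ρ_c − ρ_w) = a (ρ_m − ρ_c).
d = a (ρ_m − ρ_c)/(ρ_c − ρ_w) = 16900 m × 430/1820 = 3990 m.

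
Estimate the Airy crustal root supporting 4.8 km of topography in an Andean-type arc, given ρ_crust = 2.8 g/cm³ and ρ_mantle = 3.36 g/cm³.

24 km

Equating mass per unit area of the two columns: the weight of the topography is balanced by the buoyancy of the root, ρ_c h = (ρ_m − ρ_c) r.
r = h · ρ_c / (ρ_m − ρ_c) = 4.8 km × 2.8 / (3.36 − 2.8) = 24 km.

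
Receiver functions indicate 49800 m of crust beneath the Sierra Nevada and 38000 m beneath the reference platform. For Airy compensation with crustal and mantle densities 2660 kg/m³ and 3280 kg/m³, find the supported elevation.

Excess crust Δ = 49800 m − 38000 m = 11800 m, split between elevation h and root r with h + r = Δ.
Airy balance ρ_c h = (ρ_m − ρ_c) r gives r = h ρ_c/(ρ_m − ρ_c), so h (1 + ρ_c/(ρ_m − ρ_c)) = Δ, i.e. h = Δ (ρ_m − ρ_c)/ρ_m.
h = 11800 m × 620/3280 = 2230 m.

2230 m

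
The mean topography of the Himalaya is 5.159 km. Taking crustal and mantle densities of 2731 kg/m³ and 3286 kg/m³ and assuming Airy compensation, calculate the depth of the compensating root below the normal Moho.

25.4 km

Equating mass per unit area of the two columns: the weight of the topography is balanced by the buoyancy of the root, ρ_c h = (ρ_m − ρ_c) r.
r = h · ρ_c / (ρ_m − ρ_c) = 5.159 km × 2731 / (3286 − 2731) = 25.4 km.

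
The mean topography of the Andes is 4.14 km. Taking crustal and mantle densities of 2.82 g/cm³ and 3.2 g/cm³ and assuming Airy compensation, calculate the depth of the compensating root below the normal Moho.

Balancing pressure at the compensation depth: the weight of the topography is balanced by the buoyancy of the root, ρ_c h = (ρ_m − ρ_c) r.
r = h · ρ_c / (ρ_m − ρ_c) = 4.14 km × 2.82 / (3.2 − 2.82) = 30.7 km.

30.7 km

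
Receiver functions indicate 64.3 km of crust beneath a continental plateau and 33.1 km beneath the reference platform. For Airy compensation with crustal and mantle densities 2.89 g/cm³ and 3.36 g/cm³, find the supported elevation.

Excess crust Δ = 64.3 km − 33.1 km = 31.2 km, split between elevation h and root r with h + r = Δ.
Airy balance ρ_c h = (ρ_m − ρ_c) r gives r = h ρ_c/(ρ_m − ρ_c), so h (1 + ρ_c/(ρ_m − ρ_c)) = Δ, i.e. h = Δ (ρ_m − ρ_c)/ρ_m.
h = 31.2 km × 0.47/3.36 = 4.36 km.

4.36 km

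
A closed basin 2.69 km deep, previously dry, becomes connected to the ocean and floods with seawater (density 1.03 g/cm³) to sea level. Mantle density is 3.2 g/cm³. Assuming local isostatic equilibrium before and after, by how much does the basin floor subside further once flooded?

After flooding the water column is d + s deep. Its weight must equal the weight of mantle displaced by the extra subsidence s: (d + s) ρ_w = s ρ_m.
s = d ρ_w / (ρ_m − ρ_w) = 2.69 km × 1.03/(3.2 − 1.03) = 1.28 km.

1.28 km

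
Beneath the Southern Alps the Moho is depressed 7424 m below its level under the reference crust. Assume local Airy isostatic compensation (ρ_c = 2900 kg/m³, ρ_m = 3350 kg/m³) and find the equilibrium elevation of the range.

1150 m

Balancing pressure at the compensation depth: ρ_c h = (ρ_m − ρ_c) r.
h = r (ρ_m − ρ_c) / ρ_c = 7424 m × (3350 − 2900) / 2900 = 1150 m.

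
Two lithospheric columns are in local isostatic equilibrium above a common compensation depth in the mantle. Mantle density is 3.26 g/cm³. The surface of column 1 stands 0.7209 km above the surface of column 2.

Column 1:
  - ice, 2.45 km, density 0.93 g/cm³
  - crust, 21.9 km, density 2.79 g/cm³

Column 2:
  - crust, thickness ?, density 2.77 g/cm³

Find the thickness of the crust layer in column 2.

27.9 km

Take the compensation level at the base of the deeper column (depth z_c below the surface of column 1) and equate Σ ρ_i t_i down to z_c; mantle fills any gap and the z_c terms cancel.
Column 1: 2.45×0.93 + 21.9×2.79 + (z_c − 24.35)×3.26
Column 2: 0.7209×0 + x×2.77 + (z_c − 0.7209 − 0 − x)×3.26
The z_c×3.26 term appears on both sides and cancels. Collect the known terms of each column as K = Σ(ρt)_known − 3.26 × (depth of known layers): K_1 = 63.3795 − 3.26×24.35 = −16.0015; K_2 = 0 − 3.26×(0.7209 + 0) = −2.350134.
Balance: K_1 = K_2 − x×(3.26 − 2.77), so x = (K_2 − K_1)/(3.26 − 2.77) = 13.6514/0.49 = 27.9 km.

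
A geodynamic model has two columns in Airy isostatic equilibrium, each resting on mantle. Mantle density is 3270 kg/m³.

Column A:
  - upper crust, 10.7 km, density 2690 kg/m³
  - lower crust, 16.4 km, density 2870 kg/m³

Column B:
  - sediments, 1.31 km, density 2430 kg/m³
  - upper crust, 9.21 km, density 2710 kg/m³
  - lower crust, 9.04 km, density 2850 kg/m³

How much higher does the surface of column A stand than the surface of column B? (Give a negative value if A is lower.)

0.829 km

For any compensation level in the mantle, the mantle terms cancel and isostasy reduces to e = (Σt_A − Σt_B) − (Σ(ρt)_A − Σ(ρt)_B) / ρ_m.
Σt_A = 27.1 km; Σt_B = 19.56 km; Σ(ρt)_A = 75851; Σ(ρt)_B = 53906.4 (in km·kg/m³).
e = (27.1 − 19.56) − (75851 − 53906.4) / 3270 = 0.829 km.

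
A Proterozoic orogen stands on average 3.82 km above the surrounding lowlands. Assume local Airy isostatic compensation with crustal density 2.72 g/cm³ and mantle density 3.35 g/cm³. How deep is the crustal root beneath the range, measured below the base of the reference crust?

In Airy isostatic equilibrium: the weight of the topography is balanced by the buoyancy of the root, ρ_c h = (ρ_m − ρ_c) r.
r = h · ρ_c / (ρ_m − ρ_c) = 3.82 km × 2.72 / (3.35 − 2.72) = 16.5 km.

16.5 km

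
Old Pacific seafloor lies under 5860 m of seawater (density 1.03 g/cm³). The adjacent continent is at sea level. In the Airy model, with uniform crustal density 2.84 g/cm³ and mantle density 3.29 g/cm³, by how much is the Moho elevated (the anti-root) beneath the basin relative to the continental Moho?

23600 m

By Archimedes' principle applied to the lithosphere: replacing crust with seawater at the top is compensated by replacing crust with mantle at the base: d (ρ_c − ρ_w) = a (ρ_m − ρ_c).
a = d (ρ_c − ρ_w)/(ρ_m − ρ_c) = 5860 m × 1.81/0.45 = 23600 m.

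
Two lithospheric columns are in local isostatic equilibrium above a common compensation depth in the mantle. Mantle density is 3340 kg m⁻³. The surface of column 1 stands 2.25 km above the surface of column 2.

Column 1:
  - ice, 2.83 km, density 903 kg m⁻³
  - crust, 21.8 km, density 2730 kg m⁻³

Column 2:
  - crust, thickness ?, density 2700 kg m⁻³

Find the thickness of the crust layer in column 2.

Take the compensation level at the base of the deeper column (depth z_c below the surface of column 1) and equate Σ ρ_i t_i down to z_c; mantle fills any gap and the z_c terms cancel.
Column 1: 2.83×903 + 21.8×2730 + (z_c − 24.63)×3340
Column 2: 2.25×0 + x×2700 + (z_c − 2.25 − 0 − x)×3340
The z_c×3340 term appears on both sides and cancels. Collect the known terms of each column as K = Σ(ρt)_known − 3340 × (depth of known layers): K_1 = 62069.49 − 3340×24.63 = −20194.71; K_2 = 0 − 3340×(2.25 + 0) = −7515.
Balance: K_1 = K_2 − x×(3340 − 2700), so x = (K_2 − K_1)/(3340 − 2700) = 12679.7/640 = 19.8 km.

19.8 km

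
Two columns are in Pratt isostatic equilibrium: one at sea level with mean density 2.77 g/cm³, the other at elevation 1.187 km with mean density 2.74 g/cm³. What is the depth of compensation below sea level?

108 km

ρ_ref D = ρ (D + h) → D (ρ_ref − ρ) = ρ h.
D = ρ h/(ρ_ref − ρ) = 2.74 × 1.187 km/(2.77 − 2.74) = 108 km.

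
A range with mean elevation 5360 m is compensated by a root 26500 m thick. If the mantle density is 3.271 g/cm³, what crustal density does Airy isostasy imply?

2.72 g/cm³

ρ_c h = (ρ_m − ρ_c) r → ρ_c (h + r) = ρ_m r → ρ_c = ρ_m r / (h + r).
ρ_c = 3.271 × 26500 m / (5360 m + 26500 m) = 2.72 g/cm³.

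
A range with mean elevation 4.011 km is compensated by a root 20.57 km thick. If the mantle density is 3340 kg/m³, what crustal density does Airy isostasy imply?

ρ_c h = (ρ_m − ρ_c) r → ρ_c (h + r) = ρ_m r → ρ_c = ρ_m r / (h + r).
ρ_c = 3340 × 20.57 km / (4.011 km + 20.57 km) = 2790 kg/m³.

2790 kg/m³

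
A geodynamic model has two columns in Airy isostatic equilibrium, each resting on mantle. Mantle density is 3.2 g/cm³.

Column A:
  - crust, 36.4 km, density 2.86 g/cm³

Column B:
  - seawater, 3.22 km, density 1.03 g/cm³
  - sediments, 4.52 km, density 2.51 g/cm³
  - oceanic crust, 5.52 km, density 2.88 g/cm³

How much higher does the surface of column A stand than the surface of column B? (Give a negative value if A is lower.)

For any compensation level in the mantle, the mantle terms cancel and isostasy reduces to e = (Σt_A − Σt_B) − (Σ(ρt)_A − Σ(ρt)_B) / ρ_m.
Σt_A = 36.4 km; Σt_B = 13.26 km; Σ(ρt)_A = 104.104; Σ(ρt)_B = 30.5594 (in km·g/cm³).
e = (36.4 − 13.26) − (104.104 − 30.5594) / 3.2 = 0.157 km.

0.157 km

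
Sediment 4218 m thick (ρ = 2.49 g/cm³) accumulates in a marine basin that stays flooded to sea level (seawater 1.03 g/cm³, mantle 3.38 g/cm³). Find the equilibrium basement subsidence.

2620 m

Submarine loading: the sediment displaces seawater, and the subsidence is in turn flooded, so s (ρ_m − ρ_w) = t (ρ_sed − ρ_w).
s = 4218 m × (2.49 − 1.03) / (3.38 − 1.03) = 2620 m.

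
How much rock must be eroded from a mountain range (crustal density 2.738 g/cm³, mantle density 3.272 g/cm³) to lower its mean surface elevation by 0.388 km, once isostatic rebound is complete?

Net drop Δ = e − u = e − e ρ_c/ρ_m = e (ρ_m − ρ_c)/ρ_m.
e = Δ ρ_m/(ρ_m − ρ_c) = 0.388 km × 3.272/0.534 = 2.38 km.

2.38 km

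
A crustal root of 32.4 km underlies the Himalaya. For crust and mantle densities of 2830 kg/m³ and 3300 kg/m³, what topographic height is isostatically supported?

In Airy isostatic equilibrium: ρ_c h = (ρ_m − ρ_c) r.
h = r (ρ_m − ρ_c) / ρ_c = 32.4 km × (3300 − 2830) / 2830 = 5.38 km.

5.38 km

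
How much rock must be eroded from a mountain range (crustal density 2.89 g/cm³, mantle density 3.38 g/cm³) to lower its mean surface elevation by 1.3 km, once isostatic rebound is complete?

Net drop Δ = e − u = e − e ρ_c/ρ_m = e (ρ_m − ρ_c)/ρ_m.
e = Δ ρ_m/(ρ_m − ρ_c) = 1.3 km × 3.38/0.49 = 8.97 km.

8.97 km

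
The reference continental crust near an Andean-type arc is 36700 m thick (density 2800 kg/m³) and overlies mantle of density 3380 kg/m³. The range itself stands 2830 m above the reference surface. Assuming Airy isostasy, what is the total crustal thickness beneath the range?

53200 m

Root depth r = h ρ_c / (ρ_m − ρ_c) = 2830 m × 2800 / 580 = 13660 m.
Total thickness = T + h + r = 36700 m + 2830 m + 13660 m = 53200 m.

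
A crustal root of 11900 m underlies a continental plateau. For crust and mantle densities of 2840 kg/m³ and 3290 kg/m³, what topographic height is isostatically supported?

1890 m

Equating mass per unit area of the two columns: ρ_c h = (ρ_m − ρ_c) r.
h = r (ρ_m − ρ_c) / ρ_c = 11900 m × (3290 − 2840) / 2840 = 1890 m.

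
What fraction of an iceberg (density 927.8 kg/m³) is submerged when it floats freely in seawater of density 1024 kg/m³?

Submerged fraction = ρ_obj/ρ_fluid = 927.8/1024 = 0.906.

0.906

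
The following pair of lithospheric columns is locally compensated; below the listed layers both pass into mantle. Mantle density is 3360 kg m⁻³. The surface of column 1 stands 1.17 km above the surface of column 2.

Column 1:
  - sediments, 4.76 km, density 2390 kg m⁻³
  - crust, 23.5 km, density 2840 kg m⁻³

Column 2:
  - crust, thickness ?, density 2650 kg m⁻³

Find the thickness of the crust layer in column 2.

Take the compensation level at the base of the deeper column (depth z_c below the surface of column 1) and equate Σ ρ_i t_i down to z_c; mantle fills any gap and the z_c terms cancel.
Column 1: 4.76×2390 + 23.5×2840 + (z_c − 28.26)×3360
Column 2: 1.17×0 + x×2650 + (z_c − 1.17 − 0 − x)×3360
The z_c×3360 term appears on both sides and cancels. Collect the known terms of each column as K = Σ(ρt)_known − 3360 × (depth of known layers): K_1 = 78116.4 − 3360×28.26 = −16837.2; K_2 = 0 − 3360×(1.17 + 0) = −3931.2.
Balance: K_1 = K_2 − x×(3360 − 2650), so x = (K_2 − K_1)/(3360 − 2650) = 12906/710 = 18.2 km.

18.2 km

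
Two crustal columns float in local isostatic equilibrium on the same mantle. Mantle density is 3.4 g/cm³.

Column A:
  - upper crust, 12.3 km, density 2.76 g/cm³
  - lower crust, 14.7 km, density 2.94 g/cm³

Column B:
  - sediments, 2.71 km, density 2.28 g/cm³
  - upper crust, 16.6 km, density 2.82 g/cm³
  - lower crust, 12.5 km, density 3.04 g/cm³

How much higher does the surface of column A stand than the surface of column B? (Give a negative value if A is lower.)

−0.744 km

For any compensation level in the mantle, the mantle terms cancel and isostasy reduces to e = (Σt_A − Σt_B) − (Σ(ρt)_A − Σ(ρt)_B) / ρ_m.
Σt_A = 27 km; Σt_B = 31.81 km; Σ(ρt)_A = 77.166; Σ(ρt)_B = 90.9908 (in km·g/cm³).
e = (27 − 31.81) − (77.166 − 90.9908) / 3.4 = −0.744 km.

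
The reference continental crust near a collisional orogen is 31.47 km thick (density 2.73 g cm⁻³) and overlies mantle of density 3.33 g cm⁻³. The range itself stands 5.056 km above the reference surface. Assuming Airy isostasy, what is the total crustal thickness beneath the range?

Root depth r = h ρ_c / (ρ_m − ρ_c) = 5.056 km × 2.73 / 0.6 = 23 km.
Total thickness = T + h + r = 31.47 km + 5.056 km + 23 km = 59.5 km.

59.5 km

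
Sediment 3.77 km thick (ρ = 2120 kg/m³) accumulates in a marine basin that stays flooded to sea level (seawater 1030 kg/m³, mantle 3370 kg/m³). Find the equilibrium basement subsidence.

1.76 km

Submarine loading: the sediment displaces seawater, and the subsidence is in turn flooded, so s (ρ_m − ρ_w) = t (ρ_sed − ρ_w).
s = 3.77 km × (2120 − 1030) / (3370 − 1030) = 1.76 km.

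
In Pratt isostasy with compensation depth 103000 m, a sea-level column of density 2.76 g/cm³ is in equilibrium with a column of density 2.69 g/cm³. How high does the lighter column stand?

ρ_ref D = ρ (D + h) → h = D (ρ_ref − ρ)/ρ.
h = 103000 m × (2.76 − 2.69)/2.69 = 2680 m.

2680 m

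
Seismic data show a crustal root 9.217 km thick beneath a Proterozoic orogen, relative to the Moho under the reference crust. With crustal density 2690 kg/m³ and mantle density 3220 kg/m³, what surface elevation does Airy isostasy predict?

For local isostatic compensation: ρ_c h = (ρ_m − ρ_c) r.
h = r (ρ_m − ρ_c) / ρ_c = 9.217 km × (3220 − 2690) / 2690 = 1.82 km.

1.82 km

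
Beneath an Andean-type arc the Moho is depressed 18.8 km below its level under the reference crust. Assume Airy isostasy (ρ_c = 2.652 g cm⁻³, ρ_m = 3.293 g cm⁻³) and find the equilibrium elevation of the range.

4.54 km

Isostatic balance requires: ρ_c h = (ρ_m − ρ_c) r.
h = r (ρ_m − ρ_c) / ρ_c = 18.8 km × (3.293 − 2.652) / 2.652 = 4.54 km.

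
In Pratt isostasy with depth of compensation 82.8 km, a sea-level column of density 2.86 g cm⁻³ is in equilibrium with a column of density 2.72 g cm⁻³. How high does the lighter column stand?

4.26 km

ρ_ref D = ρ (D + h) → h = D (ρ_ref − ρ)/ρ.
h = 82.8 km × (2.86 − 2.72)/2.72 = 4.26 km.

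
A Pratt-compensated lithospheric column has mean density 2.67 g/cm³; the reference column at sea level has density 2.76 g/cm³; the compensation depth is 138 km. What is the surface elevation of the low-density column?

4.65 km

ρ_ref D = ρ (D + h) → h = D (ρ_ref − ρ)/ρ.
h = 138 km × (2.76 − 2.67)/2.67 = 4.65 km.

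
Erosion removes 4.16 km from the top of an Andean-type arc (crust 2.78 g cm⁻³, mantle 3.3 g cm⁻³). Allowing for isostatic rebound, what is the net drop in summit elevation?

0.656 km

Rebound u = e ρ_c/ρ_m = 4.16 km × 2.78/3.3 = 3.504 km.
Net surface drop = e − u = 4.16 km − 3.504 km = e (ρ_m − ρ_c)/ρ_m = 0.656 km.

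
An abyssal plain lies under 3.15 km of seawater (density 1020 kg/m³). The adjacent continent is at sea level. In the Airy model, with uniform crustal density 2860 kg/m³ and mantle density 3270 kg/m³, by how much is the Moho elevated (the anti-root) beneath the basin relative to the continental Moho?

Balancing pressure at the compensation depth: replacing crust with seawater at the top is compensated by replacing crust with mantle at the base: d (ρ_c − ρ_w) = a (ρ_m − ρ_c).
a = d (ρ_c − ρ_w)/(ρ_m − ρ_c) = 3.15 km × 1840/410 = 14.1 km.

14.1 km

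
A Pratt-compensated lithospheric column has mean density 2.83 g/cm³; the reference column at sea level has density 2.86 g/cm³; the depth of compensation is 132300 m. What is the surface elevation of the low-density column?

ρ_ref D = ρ (D + h) → h = D (ρ_ref − ρ)/ρ.
h = 132300 m × (2.86 − 2.83)/2.83 = 1400 m.

1400 m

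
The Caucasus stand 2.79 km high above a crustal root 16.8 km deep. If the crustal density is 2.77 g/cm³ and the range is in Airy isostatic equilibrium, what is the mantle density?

3.23 g/cm³

Airy balance: ρ_c h = (ρ_m − ρ_c) r → ρ_m = ρ_c (1 + h/r).
ρ_m = 2.77 × (1 + 2.79 km/16.8 km) = 3.23 g/cm³.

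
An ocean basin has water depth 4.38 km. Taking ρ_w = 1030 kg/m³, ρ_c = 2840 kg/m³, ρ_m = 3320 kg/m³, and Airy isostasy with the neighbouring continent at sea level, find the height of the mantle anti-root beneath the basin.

16.5 km

Balancing pressure at the compensation depth: replacing crust with seawater at the top is compensated by replacing crust with mantle at the base: d (ρ_c − ρ_w) = a (ρ_m − ρ_c).
a = d (ρ_c − ρ_w)/(ρ_m − ρ_c) = 4.38 km × 1810/480 = 16.5 km.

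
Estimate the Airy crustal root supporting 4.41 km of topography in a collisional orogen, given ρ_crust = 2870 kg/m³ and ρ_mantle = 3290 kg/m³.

For local isostatic compensation: the weight of the topography is balanced by the buoyancy of the root, ρ_c h = (ρ_m − ρ_c) r.
r = h · ρ_c / (ρ_m − ρ_c) = 4.41 km × 2870 / (3290 − 2870) = 30.1 km.

30.1 km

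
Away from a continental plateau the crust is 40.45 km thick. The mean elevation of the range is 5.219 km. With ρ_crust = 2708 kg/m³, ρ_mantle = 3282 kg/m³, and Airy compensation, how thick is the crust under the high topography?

70.3 km

Root depth r = h ρ_c / (ρ_m − ρ_c) = 5.219 km × 2708 / 574 = 24.62 km.
Total thickness = T + h + r = 40.45 km + 5.219 km + 24.62 km = 70.3 km.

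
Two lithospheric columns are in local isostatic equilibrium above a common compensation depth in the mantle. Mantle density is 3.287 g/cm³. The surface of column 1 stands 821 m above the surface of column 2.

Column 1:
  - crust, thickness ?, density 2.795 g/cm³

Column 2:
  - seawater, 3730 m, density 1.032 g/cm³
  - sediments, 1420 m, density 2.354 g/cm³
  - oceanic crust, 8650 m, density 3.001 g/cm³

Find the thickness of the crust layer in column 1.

Take the compensation level at the base of the deeper column (depth z_c below the surface of column 1) and equate Σ ρ_i t_i down to z_c; mantle fills any gap and the z_c terms cancel.
Column 1: x×2.795 + (z_c − 0 − x)×3.287
Column 2: 821×0 + 3730×1.032 + 1420×2.354 + 8650×3.001 + (z_c − 821 − 13800)×3.287
The z_c×3.287 term appears on both sides and cancels. Collect the known terms of each column as K = Σ(ρt)_known − 3.287 × (depth of known layers): K_1 = 0 − 3.287×0 = 0; K_2 = 33150.69 − 3.287×(821 + 13800) = −14908.537.
Balance: K_1 − x×(3.287 − 2.795) = K_2, so x = (K_1 − K_2)/(3.287 − 2.795) = 14908.5/0.492 = 30300 m.

30300 m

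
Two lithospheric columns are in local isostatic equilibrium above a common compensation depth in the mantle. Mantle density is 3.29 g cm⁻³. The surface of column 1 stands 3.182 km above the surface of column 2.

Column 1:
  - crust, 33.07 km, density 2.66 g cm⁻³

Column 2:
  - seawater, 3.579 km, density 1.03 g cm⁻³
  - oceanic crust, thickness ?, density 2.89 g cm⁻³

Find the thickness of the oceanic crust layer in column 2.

Take the compensation level at the base of the deeper column (depth z_c below the surface of column 1) and equate Σ ρ_i t_i down to z_c; mantle fills any gap and the z_c terms cancel.
Column 1: 33.07×2.66 + (z_c − 33.07)×3.29
Column 2: 3.182×0 + 3.579×1.03 + x×2.89 + (z_c − 3.182 − 3.579 − x)×3.29
The z_c×3.29 term appears on both sides and cancels. Collect the known terms of each column as K = Σ(ρt)_known − 3.29 × (depth of known layers): K_1 = 87.9662 − 3.29×33.07 = −20.8341; K_2 = 3.68637 − 3.29×(3.182 + 3.579) = −18.55732.
Balance: K_1 = K_2 − x×(3.29 − 2.89), so x = (K_2 − K_1)/(3.29 − 2.89) = 2.27678/0.4 = 5.69 km.

5.69 km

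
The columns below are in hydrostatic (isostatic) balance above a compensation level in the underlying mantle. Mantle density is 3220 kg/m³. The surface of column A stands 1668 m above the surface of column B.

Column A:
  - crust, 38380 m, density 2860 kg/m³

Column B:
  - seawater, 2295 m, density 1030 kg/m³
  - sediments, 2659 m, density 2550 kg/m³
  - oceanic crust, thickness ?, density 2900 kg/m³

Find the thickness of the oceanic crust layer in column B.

Take the compensation level at the base of the deeper column (depth z_c below the surface of column A) and equate Σ ρ_i t_i down to z_c; mantle fills any gap and the z_c terms cancel.
Column A: 38380×2860 + (z_c − 38380)×3220
Column B: 1668×0 + 2295×1030 + 2659×2550 + x×2900 + (z_c − 1668 − 4954 − x)×3220
The z_c×3220 term appears on both sides and cancels. Collect the known terms of each column as K = Σ(ρt)_known − 3220 × (depth of known layers): K_A = 109766800 − 3220×38380 = −13816800; K_B = 9144300 − 3220×(1668 + 4954) = −12178540.
Balance: K_A = K_B − x×(3220 − 2900), so x = (K_B − K_A)/(3220 − 2900) = 1638260/320 = 5120 m.

5120 m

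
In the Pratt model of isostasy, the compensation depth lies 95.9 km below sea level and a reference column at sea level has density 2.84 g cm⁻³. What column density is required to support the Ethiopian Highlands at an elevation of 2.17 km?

Pratt balance: ρ_ref D = ρ (D + h).
ρ = ρ_ref D/(D + h) = 2.84 × 95.9 km/(95.9 km + 2.17 km) = 2.78 g cm⁻³.

2.78 g cm⁻³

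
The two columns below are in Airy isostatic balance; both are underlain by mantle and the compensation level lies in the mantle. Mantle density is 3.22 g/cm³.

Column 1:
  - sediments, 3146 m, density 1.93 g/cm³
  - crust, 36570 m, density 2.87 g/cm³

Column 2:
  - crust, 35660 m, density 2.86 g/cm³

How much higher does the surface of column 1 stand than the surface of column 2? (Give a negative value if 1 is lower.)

1250 m

For any compensation level in the mantle, the mantle terms cancel and isostasy reduces to e = (Σt_1 − Σt_2) − (Σ(ρt)_1 − Σ(ρt)_2) / ρ_m.
Σt_1 = 39716 m; Σt_2 = 35660 m; Σ(ρt)_1 = 111027.68; Σ(ρt)_2 = 101987.6 (in m·g/cm³).
e = (39716 − 35660) − (111027.68 − 101987.6) / 3.22 = 1250 m.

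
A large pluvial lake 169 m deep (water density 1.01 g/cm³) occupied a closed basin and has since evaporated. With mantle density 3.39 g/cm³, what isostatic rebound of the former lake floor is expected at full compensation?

50.4 m

u = d ρ_w/ρ_m = 169 m × 1.01/3.39 = 50.4 m.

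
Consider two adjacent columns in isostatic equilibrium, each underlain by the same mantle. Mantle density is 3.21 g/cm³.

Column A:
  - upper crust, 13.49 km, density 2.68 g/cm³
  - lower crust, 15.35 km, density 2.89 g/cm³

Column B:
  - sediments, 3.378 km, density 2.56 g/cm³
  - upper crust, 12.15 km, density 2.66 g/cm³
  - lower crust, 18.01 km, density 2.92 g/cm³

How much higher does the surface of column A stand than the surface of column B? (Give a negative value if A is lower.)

−0.635 km

For any compensation level in the mantle, the mantle terms cancel and isostasy reduces to e = (Σt_A − Σt_B) − (Σ(ρt)_A − Σ(ρt)_B) / ρ_m.
Σt_A = 28.84 km; Σt_B = 33.538 km; Σ(ρt)_A = 80.5147; Σ(ρt)_B = 93.55588 (in km·g/cm³).
e = (28.84 − 33.538) − (80.5147 − 93.55588) / 3.21 = −0.635 km.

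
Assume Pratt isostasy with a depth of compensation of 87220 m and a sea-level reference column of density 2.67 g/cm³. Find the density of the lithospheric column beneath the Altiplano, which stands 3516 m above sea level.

2.57 g/cm³

Pratt balance: ρ_ref D = ρ (D + h).
ρ = ρ_ref D/(D + h) = 2.67 × 87220 m/(87220 m + 3516 m) = 2.57 g/cm³.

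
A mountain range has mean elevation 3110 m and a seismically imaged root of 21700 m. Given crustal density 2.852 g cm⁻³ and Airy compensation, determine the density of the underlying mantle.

Airy balance: ρ_c h = (ρ_m − ρ_c) r → ρ_m = ρ_c (1 + h/r).
ρ_m = 2.852 × (1 + 3110 m/21700 m) = 3.26 g cm⁻³.

3.26 g cm⁻³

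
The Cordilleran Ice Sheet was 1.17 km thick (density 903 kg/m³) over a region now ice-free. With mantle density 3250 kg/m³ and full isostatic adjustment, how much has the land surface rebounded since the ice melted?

0.325 km

Removing the load lets mantle flow back in; uplift u satisfies ρ_ice t = ρ_m u.
u = t ρ_ice/ρ_m = 1.17 km × 903/3250 = 0.325 km.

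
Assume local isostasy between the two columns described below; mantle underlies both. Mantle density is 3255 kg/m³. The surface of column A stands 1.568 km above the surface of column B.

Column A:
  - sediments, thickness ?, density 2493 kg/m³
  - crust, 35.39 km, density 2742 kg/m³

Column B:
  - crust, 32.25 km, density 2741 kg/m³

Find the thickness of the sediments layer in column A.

Take the compensation level at the base of the deeper column (depth z_c below the surface of column A) and equate Σ ρ_i t_i down to z_c; mantle fills any gap and the z_c terms cancel.
Column A: x×2493 + 35.39×2742 + (z_c − 35.39 − x)×3255
Column B: 1.568×0 + 32.25×2741 + (z_c − 1.568 − 32.25)×3255
The z_c×3255 term appears on both sides and cancels. Collect the known terms of each column as K = Σ(ρt)_known − 3255 × (depth of known layers): K_A = 97039.38 − 3255×35.39 = −18155.07; K_B = 88397.25 − 3255×(1.568 + 32.25) = −21680.34.
Balance: K_A − x×(3255 − 2493) = K_B, so x = (K_A − K_B)/(3255 − 2493) = 3525.27/762 = 4.63 km.

4.63 km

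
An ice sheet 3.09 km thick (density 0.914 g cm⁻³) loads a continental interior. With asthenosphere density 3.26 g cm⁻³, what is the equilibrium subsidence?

Isostatic balance requires: the ice load ρ_ice t is balanced by mantle displaced below, ρ_m s.
s = t ρ_ice / ρ_m = 3.09 km × 0.914/3.26 = 0.866 km.

0.866 km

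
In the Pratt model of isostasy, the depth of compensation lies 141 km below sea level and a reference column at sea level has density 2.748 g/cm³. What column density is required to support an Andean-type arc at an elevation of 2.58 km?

Pratt balance: ρ_ref D = ρ (D + h).
ρ = ρ_ref D/(D + h) = 2.748 × 141 km/(141 km + 2.58 km) = 2.7 g/cm³.

2.7 g/cm³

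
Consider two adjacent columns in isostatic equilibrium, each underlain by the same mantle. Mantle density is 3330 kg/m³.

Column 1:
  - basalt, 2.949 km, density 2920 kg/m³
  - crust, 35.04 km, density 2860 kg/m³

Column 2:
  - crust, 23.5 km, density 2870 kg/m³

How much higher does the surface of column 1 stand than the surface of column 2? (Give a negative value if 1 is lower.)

2.06 km

For any compensation level in the mantle, the mantle terms cancel and isostasy reduces to e = (Σt_1 − Σt_2) − (Σ(ρt)_1 − Σ(ρt)_2) / ρ_m.
Σt_1 = 37.989 km; Σt_2 = 23.5 km; Σ(ρt)_1 = 108825.48; Σ(ρt)_2 = 67445 (in km·kg/m³).
e = (37.989 − 23.5) − (108825.48 − 67445) / 3330 = 2.06 km.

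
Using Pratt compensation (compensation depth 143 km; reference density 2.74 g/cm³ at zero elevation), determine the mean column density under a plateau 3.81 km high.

2.67 g/cm³

Pratt balance: ρ_ref D = ρ (D + h).
ρ = ρ_ref D/(D + h) = 2.74 × 143 km/(143 km + 3.81 km) = 2.67 g/cm³.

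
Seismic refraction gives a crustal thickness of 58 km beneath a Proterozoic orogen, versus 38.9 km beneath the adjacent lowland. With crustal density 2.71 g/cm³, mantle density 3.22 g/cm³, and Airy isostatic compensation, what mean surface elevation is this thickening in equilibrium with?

Excess crust Δ = 58 km − 38.9 km = 19.1 km, split between elevation h and root r with h + r = Δ.
Airy balance ρ_c h = (ρ_m − ρ_c) r gives r = h ρ_c/(ρ_m − ρ_c), so h (1 + ρ_c/(ρ_m − ρ_c)) = Δ, i.e. h = Δ (ρ_m − ρ_c)/ρ_m.
h = 19.1 km × 0.51/3.22 = 3.03 km.

3.03 km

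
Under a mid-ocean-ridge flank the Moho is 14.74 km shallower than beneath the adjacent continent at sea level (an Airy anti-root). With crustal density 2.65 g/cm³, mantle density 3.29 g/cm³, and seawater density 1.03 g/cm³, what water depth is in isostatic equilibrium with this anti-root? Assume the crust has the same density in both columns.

Replacing a thickness d of crust by seawater at the top must be balanced by replacing crust with mantle at the base: d (ρ_c − ρ_w) = a (ρ_m − ρ_c).
d = a (ρ_m − ρ_c)/(ρ_c − ρ_w) = 14.74 km × 0.64/1.62 = 5.82 km.

5.82 km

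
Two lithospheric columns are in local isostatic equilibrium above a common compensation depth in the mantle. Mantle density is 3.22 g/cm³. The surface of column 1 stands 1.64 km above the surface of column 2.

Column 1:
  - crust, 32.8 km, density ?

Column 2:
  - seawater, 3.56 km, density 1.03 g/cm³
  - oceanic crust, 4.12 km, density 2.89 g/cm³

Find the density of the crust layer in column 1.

2.78 g/cm³

Take the compensation level at the base of the deeper column (depth z_c below the surface of column 1) and equate Σ ρ_i t_i down to z_c; mantle fills any gap and the z_c terms cancel.
Column 1: 32.8×ρ + (z_c − 32.8)×3.22
Column 2: 1.64×0 + 3.56×1.03 + 4.12×2.89 + (z_c − 1.64 − 7.68)×3.22
The z_c×3.22 term appears on both sides and cancels. Collect the known terms of each column as K = Σ(ρt)_known − 3.22 × (depth of known layers): K_1 = 0 − 3.22×32.8 = −105.616; K_2 = 15.5736 − 3.22×(1.64 + 7.68) = −14.4368.
Balance: K_1 + 32.8×ρ = K_2, so ρ = (K_2 − K_1)/32.8 = 91.1792/32.8 = 2.78 g/cm³.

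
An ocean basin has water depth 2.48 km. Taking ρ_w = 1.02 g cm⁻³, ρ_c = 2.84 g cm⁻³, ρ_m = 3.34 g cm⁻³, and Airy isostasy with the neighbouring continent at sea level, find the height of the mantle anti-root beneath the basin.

9.03 km

By Archimedes' principle applied to the lithosphere: replacing crust with seawater at the top is compensated by replacing crust with mantle at the base: d (ρ_c − ρ_w) = a (ρ_m − ρ_c).
a = d (ρ_c − ρ_w)/(ρ_m − ρ_c) = 2.48 km × 1.82/0.5 = 9.03 km.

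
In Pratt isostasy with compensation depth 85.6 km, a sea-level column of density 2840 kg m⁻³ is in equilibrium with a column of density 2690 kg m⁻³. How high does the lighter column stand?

ρ_ref D = ρ (D + h) → h = D (ρ_ref − ρ)/ρ.
h = 85.6 km × (2840 − 2690)/2690 = 4.77 km.

4.77 km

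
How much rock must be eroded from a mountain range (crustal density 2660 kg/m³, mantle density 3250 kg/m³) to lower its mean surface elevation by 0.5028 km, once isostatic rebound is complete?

Net drop Δ = e − u = e − e ρ_c/ρ_m = e (ρ_m − ρ_c)/ρ_m.
e = Δ ρ_m/(ρ_m − ρ_c) = 0.5028 km × 3250/590 = 2.77 km.

2.77 km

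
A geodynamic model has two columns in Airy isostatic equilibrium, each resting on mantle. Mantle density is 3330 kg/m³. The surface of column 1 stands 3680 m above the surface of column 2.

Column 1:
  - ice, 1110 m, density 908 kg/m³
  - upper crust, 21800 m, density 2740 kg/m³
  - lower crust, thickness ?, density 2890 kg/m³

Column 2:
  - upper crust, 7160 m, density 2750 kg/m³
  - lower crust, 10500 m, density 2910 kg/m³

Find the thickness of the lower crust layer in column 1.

12000 m

Take the compensation level at the base of the deeper column (depth z_c below the surface of column 1) and equate Σ ρ_i t_i down to z_c; mantle fills any gap and the z_c terms cancel.
Column 1: 1110×908 + 21800×2740 + x×2890 + (z_c − 22910 − x)×3330
Column 2: 3680×0 + 7160×2750 + 10500×2910 + (z_c − 3680 − 17660)×3330
The z_c×3330 term appears on both sides and cancels. Collect the known terms of each column as K = Σ(ρt)_known − 3330 × (depth of known layers): K_1 = 60739880 − 3330×22910 = −15550420; K_2 = 50245000 − 3330×(3680 + 17660) = −20817200.
Balance: K_1 − x×(3330 − 2890) = K_2, so x = (K_1 − K_2)/(3330 − 2890) = 5266780/440 = 12000 m.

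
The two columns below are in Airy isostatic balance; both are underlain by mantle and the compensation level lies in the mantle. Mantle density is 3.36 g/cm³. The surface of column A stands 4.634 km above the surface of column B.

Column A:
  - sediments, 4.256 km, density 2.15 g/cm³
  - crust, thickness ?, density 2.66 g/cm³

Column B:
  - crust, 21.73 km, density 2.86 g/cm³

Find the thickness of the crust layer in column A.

30.4 km

Take the compensation level at the base of the deeper column (depth z_c below the surface of column A) and equate Σ ρ_i t_i down to z_c; mantle fills any gap and the z_c terms cancel.
Column A: 4.256×2.15 + x×2.66 + (z_c − 4.256 − x)×3.36
Column B: 4.634×0 + 21.73×2.86 + (z_c − 4.634 − 21.73)×3.36
The z_c×3.36 term appears on both sides and cancels. Collect the known terms of each column as K = Σ(ρt)_known − 3.36 × (depth of known layers): K_A = 9.1504 − 3.36×4.256 = −5.14976; K_B = 62.1478 − 3.36×(4.634 + 21.73) = −26.43524.
Balance: K_A − x×(3.36 − 2.66) = K_B, so x = (K_A − K_B)/(3.36 − 2.66) = 21.2855/0.7 = 30.4 km.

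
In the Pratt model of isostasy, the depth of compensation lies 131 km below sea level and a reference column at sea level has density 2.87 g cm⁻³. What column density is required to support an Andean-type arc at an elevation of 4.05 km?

2.78 g cm⁻³

Pratt balance: ρ_ref D = ρ (D + h).
ρ = ρ_ref D/(D + h) = 2.87 × 131 km/(131 km + 4.05 km) = 2.78 g cm⁻³.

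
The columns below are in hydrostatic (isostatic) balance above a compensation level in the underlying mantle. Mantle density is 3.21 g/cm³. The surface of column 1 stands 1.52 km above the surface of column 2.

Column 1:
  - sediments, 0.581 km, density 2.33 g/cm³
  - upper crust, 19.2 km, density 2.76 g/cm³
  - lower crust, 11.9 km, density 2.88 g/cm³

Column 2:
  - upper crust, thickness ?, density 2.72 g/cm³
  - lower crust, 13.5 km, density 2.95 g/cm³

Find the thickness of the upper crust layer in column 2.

Take the compensation level at the base of the deeper column (depth z_c below the surface of column 1) and equate Σ ρ_i t_i down to z_c; mantle fills any gap and the z_c terms cancel.
Column 1: 0.581×2.33 + 19.2×2.76 + 11.9×2.88 + (z_c − 31.681)×3.21
Column 2: 1.52×0 + x×2.72 + 13.5×2.95 + (z_c − 1.52 − 13.5 − x)×3.21
The z_c×3.21 term appears on both sides and cancels. Collect the known terms of each column as K = Σ(ρt)_known − 3.21 × (depth of known layers): K_1 = 88.61773 − 3.21×31.681 = −13.07828; K_2 = 39.825 − 3.21×(1.52 + 13.5) = −8.3892.
Balance: K_1 = K_2 − x×(3.21 − 2.72), so x = (K_2 − K_1)/(3.21 − 2.72) = 4.68908/0.49 = 9.57 km.

9.57 km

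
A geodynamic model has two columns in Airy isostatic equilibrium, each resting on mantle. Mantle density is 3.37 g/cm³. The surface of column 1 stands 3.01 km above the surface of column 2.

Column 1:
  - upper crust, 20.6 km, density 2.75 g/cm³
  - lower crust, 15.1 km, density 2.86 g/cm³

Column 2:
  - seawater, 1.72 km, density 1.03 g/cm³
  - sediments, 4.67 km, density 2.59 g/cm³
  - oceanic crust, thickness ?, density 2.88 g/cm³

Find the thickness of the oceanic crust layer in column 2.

Take the compensation level at the base of the deeper column (depth z_c below the surface of column 1) and equate Σ ρ_i t_i down to z_c; mantle fills any gap and the z_c terms cancel.
Column 1: 20.6×2.75 + 15.1×2.86 + (z_c − 35.7)×3.37
Column 2: 3.01×0 + 1.72×1.03 + 4.67×2.59 + x×2.88 + (z_c − 3.01 − 6.39 − x)×3.37
The z_c×3.37 term appears on both sides and cancels. Collect the known terms of each column as K = Σ(ρt)_known − 3.37 × (depth of known layers): K_1 = 99.836 − 3.37×35.7 = −20.473; K_2 = 13.8669 − 3.37×(3.01 + 6.39) = −17.8111.
Balance: K_1 = K_2 − x×(3.37 − 2.88), so x = (K_2 − K_1)/(3.37 − 2.88) = 2.6619/0.49 = 5.43 km.

5.43 km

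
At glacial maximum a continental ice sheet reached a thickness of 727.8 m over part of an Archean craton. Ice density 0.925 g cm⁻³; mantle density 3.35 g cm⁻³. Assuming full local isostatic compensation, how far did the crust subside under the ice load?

Isostatic balance requires: the ice load ρ_ice t is balanced by mantle displaced below, ρ_m s.
s = t ρ_ice / ρ_m = 727.8 m × 0.925/3.35 = 201 m.

201 m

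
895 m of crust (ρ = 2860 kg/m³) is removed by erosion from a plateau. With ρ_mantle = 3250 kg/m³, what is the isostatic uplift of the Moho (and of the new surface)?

788 m

Unloading: uplift u = e ρ_c/ρ_m = 895 m × 2860/3250 = 788 m.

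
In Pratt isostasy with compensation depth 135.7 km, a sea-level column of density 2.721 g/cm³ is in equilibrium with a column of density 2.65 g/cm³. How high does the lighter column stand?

ρ_ref D = ρ (D + h) → h = D (ρ_ref − ρ)/ρ.
h = 135.7 km × (2.721 − 2.65)/2.65 = 3.64 km.

3.64 km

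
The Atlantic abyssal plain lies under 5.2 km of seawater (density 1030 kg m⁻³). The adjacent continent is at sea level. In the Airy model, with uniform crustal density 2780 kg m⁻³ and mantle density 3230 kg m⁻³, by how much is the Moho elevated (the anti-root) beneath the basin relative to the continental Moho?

In Airy isostatic equilibrium: replacing crust with seawater at the top is compensated by replacing crust with mantle at the base: d (ρ_c − ρ_w) = a (ρ_m − ρ_c).
a = d (ρ_c − ρ_w)/(ρ_m − ρ_c) = 5.2 km × 1750/450 = 20.2 km.

20.2 km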